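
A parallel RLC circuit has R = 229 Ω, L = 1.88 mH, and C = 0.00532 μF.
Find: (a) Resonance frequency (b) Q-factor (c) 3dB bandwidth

Step 1 — Resonance: ω₀ = 1/√(LC) = 1/√(0.00188·5.32e-09) = 3.162e+05 rad/s.
Step 2 — f₀ = ω₀/(2π) = 5.033e+04 Hz.
Step 3 — Parallel Q: Q = R/(ω₀L) = 229/(3.162e+05·0.00188) = 0.3852.
Step 4 — Bandwidth: Δω = ω₀/Q = 8.208e+05 rad/s; BW = Δω/(2π) = 1.306e+05 Hz.

(a) f₀ = 5.033e+04 Hz  (b) Q = 0.3852  (c) BW = 1.306e+05 Hz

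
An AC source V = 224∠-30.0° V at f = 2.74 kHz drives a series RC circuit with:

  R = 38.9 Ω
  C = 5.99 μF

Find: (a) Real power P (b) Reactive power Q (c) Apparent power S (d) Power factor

Step 1 — Angular frequency: ω = 2π·f = 2π·2740 = 1.722e+04 rad/s.
Step 2 — Component impedances:
  R: Z = R = 38.9 Ω
  C: Z = 1/(jωC) = -j/(ω·C) = 0 - j9.697 Ω
Step 3 — Series combination: Z_total = R + C = 38.9 - j9.697 Ω = 40.09∠-14.0° Ω.
Step 4 — Source phasor: V = 224∠-30.0° V = 194 - j112 V.
Step 5 — Current: I = V / Z = 5.371 - j1.54 A = 5.587∠-16.0° A.
Step 6 — Complex power: S = V·I* = 1214 - j302.7 VA.
Step 7 — Real power: P = Re(S) = 1214 W.
Step 8 — Reactive power: Q = Im(S) = -302.7 VAR.
Step 9 — Apparent power: |S| = 1252 VA.
Step 10 — Power factor: PF = P/|S| = 0.9703 (leading).

(a) P = 1214 W  (b) Q = -302.7 VAR  (c) S = 1252 VA  (d) PF = 0.9703 (leading)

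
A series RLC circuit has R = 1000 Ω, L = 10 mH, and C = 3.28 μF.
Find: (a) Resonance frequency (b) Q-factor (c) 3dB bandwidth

Step 1 — Resonance: ω₀ = 1/√(LC) = 1/√(0.01·3.28e-06) = 5522 rad/s.
Step 2 — f₀ = ω₀/(2π) = 878.8 Hz.
Step 3 — Series Q: Q = ω₀L/R = 5522·0.01/1000 = 0.05522.
Step 4 — Bandwidth: Δω = ω₀/Q = 1e+05 rad/s; BW = Δω/(2π) = 1.592e+04 Hz.

(a) f₀ = 878.8 Hz  (b) Q = 0.05522  (c) BW = 1.592e+04 Hz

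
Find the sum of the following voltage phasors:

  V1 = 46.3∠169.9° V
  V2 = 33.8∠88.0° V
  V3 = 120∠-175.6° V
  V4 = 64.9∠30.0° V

Step 1 — Convert each phasor to rectangular form:
  V1 = 46.3·(cos(169.9°) + j·sin(169.9°)) = -45.58 + j8.119 V
  V2 = 33.8·(cos(88.0°) + j·sin(88.0°)) = 1.18 + j33.78 V
  V3 = 120·(cos(-175.6°) + j·sin(-175.6°)) = -119.6 - j9.206 V
  V4 = 64.9·(cos(30.0°) + j·sin(30.0°)) = 56.21 + j32.45 V
Step 2 — Sum components: V_total = -107.8 + j65.14 V.
Step 3 — Convert to polar: |V_total| = 126 V, ∠V_total = 148.9°.

V_total = 126∠148.9° V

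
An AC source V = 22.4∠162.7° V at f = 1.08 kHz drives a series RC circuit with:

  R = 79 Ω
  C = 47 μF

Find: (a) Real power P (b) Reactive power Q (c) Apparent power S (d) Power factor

Step 1 — Angular frequency: ω = 2π·f = 2π·1080 = 6786 rad/s.
Step 2 — Component impedances:
  R: Z = R = 79 Ω
  C: Z = 1/(jωC) = -j/(ω·C) = 0 - j3.135 Ω
Step 3 — Series combination: Z_total = R + C = 79 - j3.135 Ω = 79.06∠-2.3° Ω.
Step 4 — Source phasor: V = 22.4∠162.7° V = -21.39 + j6.661 V.
Step 5 — Current: I = V / Z = -0.2736 + j0.07346 A = 0.2833∠165.0° A.
Step 6 — Complex power: S = V·I* = 6.341 - j0.2517 VA.
Step 7 — Real power: P = Re(S) = 6.341 W.
Step 8 — Reactive power: Q = Im(S) = -0.2517 VAR.
Step 9 — Apparent power: |S| = 6.346 VA.
Step 10 — Power factor: PF = P/|S| = 0.9992 (leading).

(a) P = 6.341 W  (b) Q = -0.2517 VAR  (c) S = 6.346 VA  (d) PF = 0.9992 (leading)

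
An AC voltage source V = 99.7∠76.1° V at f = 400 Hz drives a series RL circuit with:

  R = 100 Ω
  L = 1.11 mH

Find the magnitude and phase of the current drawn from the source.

Step 1 — Angular frequency: ω = 2π·f = 2π·400 = 2513 rad/s.
Step 2 — Component impedances:
  R: Z = R = 100 Ω
  L: Z = jωL = j·2513·0.00111 = 0 + j2.79 Ω
Step 3 — Series combination: Z_total = R + L = 100 + j2.79 Ω = 100∠1.6° Ω.
Step 4 — Source phasor: V = 99.7∠76.1° V = 23.95 + j96.78 V.
Step 5 — Ohm's law: I = V / Z_total = (23.95 + j96.78) / (100 + j2.79) = 0.2663 + j0.9604 A.
Step 6 — Convert to polar: |I| = 0.9966 A, ∠I = 74.5°.

I = 0.9966∠74.5° A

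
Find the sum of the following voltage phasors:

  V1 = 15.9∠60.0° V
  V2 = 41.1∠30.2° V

Step 1 — Convert each phasor to rectangular form:
  V1 = 15.9·(cos(60.0°) + j·sin(60.0°)) = 7.95 + j13.77 V
  V2 = 41.1·(cos(30.2°) + j·sin(30.2°)) = 35.52 + j20.67 V
Step 2 — Sum components: V_total = 43.47 + j34.44 V.
Step 3 — Convert to polar: |V_total| = 55.46 V, ∠V_total = 38.4°.

V_total = 55.46∠38.4° V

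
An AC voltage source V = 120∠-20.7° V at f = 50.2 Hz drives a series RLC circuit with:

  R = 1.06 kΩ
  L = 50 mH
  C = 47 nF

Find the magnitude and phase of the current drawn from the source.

Step 1 — Angular frequency: ω = 2π·f = 2π·50.2 = 315.4 rad/s.
Step 2 — Component impedances:
  R: Z = R = 1060 Ω
  L: Z = jωL = j·315.4·0.05 = 0 + j15.77 Ω
  C: Z = 1/(jωC) = -j/(ω·C) = 0 - j6.746e+04 Ω
Step 3 — Series combination: Z_total = R + L + C = 1060 - j6.744e+04 Ω = 6.745e+04∠-89.1° Ω.
Step 4 — Source phasor: V = 120∠-20.7° V = 112.3 - j42.42 V.
Step 5 — Ohm's law: I = V / Z_total = (112.3 - j42.42) / (1060 - j6.744e+04) = 0.000655 + j0.001654 A.
Step 6 — Convert to polar: |I| = 0.001779 A, ∠I = 68.4°.

I = 0.001779∠68.4° A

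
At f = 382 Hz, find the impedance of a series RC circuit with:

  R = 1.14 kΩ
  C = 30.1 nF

Step 1 — Angular frequency: ω = 2π·f = 2π·382 = 2400 rad/s.
Step 2 — Component impedances:
  R: Z = R = 1140 Ω
  C: Z = 1/(jωC) = -j/(ω·C) = 0 - j1.384e+04 Ω
Step 3 — Series combination: Z_total = R + C = 1140 - j1.384e+04 Ω = 1.389e+04∠-85.3° Ω.

Z = 1140 - j1.384e+04 Ω = 1.389e+04∠-85.3° Ω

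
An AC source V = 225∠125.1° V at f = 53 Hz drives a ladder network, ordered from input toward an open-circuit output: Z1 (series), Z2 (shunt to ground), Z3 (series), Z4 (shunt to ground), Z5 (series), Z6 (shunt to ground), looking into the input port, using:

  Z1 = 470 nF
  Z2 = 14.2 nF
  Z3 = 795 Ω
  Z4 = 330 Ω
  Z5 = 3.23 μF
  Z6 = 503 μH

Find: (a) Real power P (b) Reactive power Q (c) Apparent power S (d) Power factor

Step 1 — Angular frequency: ω = 2π·f = 2π·53 = 333 rad/s.
Step 2 — Component impedances:
  Z1: Z = 1/(jωC) = -j/(ω·C) = 0 - j6389 Ω
  Z2: Z = 1/(jωC) = -j/(ω·C) = 0 - j2.115e+05 Ω
  Z3: Z = R = 795 Ω
  Z4: Z = R = 330 Ω
  Z5: Z = 1/(jωC) = -j/(ω·C) = 0 - j929.7 Ω
  Z6: Z = jωL = j·333·0.000503 = 0 + j0.1675 Ω
Step 3 — Ladder network (open output): work backward from the far end, alternating series and parallel combinations. Z_in = 1087 - j6499 Ω = 6589∠-80.5° Ω.
Step 4 — Source phasor: V = 225∠125.1° V = -129.4 + j184.1 V.
Step 5 — Current: I = V / Z = -0.03079 - j0.01476 A = 0.03415∠-154.4° A.
Step 6 — Complex power: S = V·I* = 1.267 - j7.578 VA.
Step 7 — Real power: P = Re(S) = 1.267 W.
Step 8 — Reactive power: Q = Im(S) = -7.578 VAR.
Step 9 — Apparent power: |S| = 7.683 VA.
Step 10 — Power factor: PF = P/|S| = 0.165 (leading).

(a) P = 1.267 W  (b) Q = -7.578 VAR  (c) S = 7.683 VA  (d) PF = 0.165 (leading)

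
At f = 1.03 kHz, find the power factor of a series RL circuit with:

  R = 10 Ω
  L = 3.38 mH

Step 1 — Angular frequency: ω = 2π·f = 2π·1030 = 6472 rad/s.
Step 2 — Component impedances:
  R: Z = R = 10 Ω
  L: Z = jωL = j·6472·0.00338 = 0 + j21.87 Ω
Step 3 — Series combination: Z_total = R + L = 10 + j21.87 Ω = 24.05∠65.4° Ω.
Step 4 — Power factor: PF = cos(φ) = Re(Z)/|Z| = 10/24.05 = 0.4158.
Step 5 — Type: Im(Z) = 21.87 ⇒ lagging (phase φ = 65.4°).

PF = 0.4158 (lagging, φ = 65.4°)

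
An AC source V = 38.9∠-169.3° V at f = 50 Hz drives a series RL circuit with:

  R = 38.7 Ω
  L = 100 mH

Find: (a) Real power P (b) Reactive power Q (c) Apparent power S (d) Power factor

Step 1 — Angular frequency: ω = 2π·f = 2π·50 = 314.2 rad/s.
Step 2 — Component impedances:
  R: Z = R = 38.7 Ω
  L: Z = jωL = j·314.2·0.1 = 0 + j31.42 Ω
Step 3 — Series combination: Z_total = R + L = 38.7 + j31.42 Ω = 49.85∠39.1° Ω.
Step 4 — Source phasor: V = 38.9∠-169.3° V = -38.22 - j7.222 V.
Step 5 — Current: I = V / Z = -0.6867 + j0.3708 A = 0.7804∠151.6° A.
Step 6 — Complex power: S = V·I* = 23.57 + j19.13 VA.
Step 7 — Real power: P = Re(S) = 23.57 W.
Step 8 — Reactive power: Q = Im(S) = 19.13 VAR.
Step 9 — Apparent power: |S| = 30.36 VA.
Step 10 — Power factor: PF = P/|S| = 0.7764 (lagging).

(a) P = 23.57 W  (b) Q = 19.13 VAR  (c) S = 30.36 VA  (d) PF = 0.7764 (lagging)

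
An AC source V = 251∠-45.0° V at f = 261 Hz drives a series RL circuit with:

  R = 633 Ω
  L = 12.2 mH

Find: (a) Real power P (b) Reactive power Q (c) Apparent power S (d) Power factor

Step 1 — Angular frequency: ω = 2π·f = 2π·261 = 1640 rad/s.
Step 2 — Component impedances:
  R: Z = R = 633 Ω
  L: Z = jωL = j·1640·0.0122 = 0 + j20.01 Ω
Step 3 — Series combination: Z_total = R + L = 633 + j20.01 Ω = 633.3∠1.8° Ω.
Step 4 — Source phasor: V = 251∠-45.0° V = 177.5 - j177.5 V.
Step 5 — Current: I = V / Z = 0.2713 - j0.289 A = 0.3963∠-46.8° A.
Step 6 — Complex power: S = V·I* = 99.43 + j3.143 VA.
Step 7 — Real power: P = Re(S) = 99.43 W.
Step 8 — Reactive power: Q = Im(S) = 3.143 VAR.
Step 9 — Apparent power: |S| = 99.48 VA.
Step 10 — Power factor: PF = P/|S| = 0.9995 (lagging).

(a) P = 99.43 W  (b) Q = 3.143 VAR  (c) S = 99.48 VA  (d) PF = 0.9995 (lagging)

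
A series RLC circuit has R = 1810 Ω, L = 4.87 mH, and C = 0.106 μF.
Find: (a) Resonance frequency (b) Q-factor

Step 1 — Resonance condition Im(Z)=0 gives ω₀ = 1/√(LC).
Step 2 — ω₀ = 1/√(0.00487·1.06e-07) = 4.401e+04 rad/s.
Step 3 — f₀ = ω₀/(2π) = 7005 Hz.
Step 4 — Series Q: Q = ω₀L/R = 4.401e+04·0.00487/1810 = 0.1184.

(a) f₀ = 7005 Hz  (b) Q = 0.1184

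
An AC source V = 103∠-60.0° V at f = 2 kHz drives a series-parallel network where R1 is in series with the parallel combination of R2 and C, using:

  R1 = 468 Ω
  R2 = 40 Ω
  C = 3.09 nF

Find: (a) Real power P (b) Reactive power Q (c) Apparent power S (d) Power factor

Step 1 — Angular frequency: ω = 2π·f = 2π·2000 = 1.257e+04 rad/s.
Step 2 — Component impedances:
  R1: Z = R = 468 Ω
  R2: Z = R = 40 Ω
  C: Z = 1/(jωC) = -j/(ω·C) = 0 - j2.575e+04 Ω
Step 3 — Parallel branch: R2 || C = 1/(1/R2 + 1/C) = 40 - j0.06213 Ω.
Step 4 — Series with R1: Z_total = R1 + (R2 || C) = 508 - j0.06213 Ω = 508∠-0.0° Ω.
Step 5 — Source phasor: V = 103∠-60.0° V = 51.5 - j89.2 V.
Step 6 — Current: I = V / Z = 0.1014 - j0.1756 A = 0.2028∠-60.0° A.
Step 7 — Complex power: S = V·I* = 20.88 - j0.002554 VA.
Step 8 — Real power: P = Re(S) = 20.88 W.
Step 9 — Reactive power: Q = Im(S) = -0.002554 VAR.
Step 10 — Apparent power: |S| = 20.88 VA.
Step 11 — Power factor: PF = P/|S| = 1 (leading).

(a) P = 20.88 W  (b) Q = -0.002554 VAR  (c) S = 20.88 VA  (d) PF = 1 (leading)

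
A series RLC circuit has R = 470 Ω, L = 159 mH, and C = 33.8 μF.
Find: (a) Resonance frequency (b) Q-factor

Step 1 — Resonance condition Im(Z)=0 gives ω₀ = 1/√(LC).
Step 2 — ω₀ = 1/√(0.159·3.38e-05) = 431.4 rad/s.
Step 3 — f₀ = ω₀/(2π) = 68.65 Hz.
Step 4 — Series Q: Q = ω₀L/R = 431.4·0.159/470 = 0.1459.

(a) f₀ = 68.65 Hz  (b) Q = 0.1459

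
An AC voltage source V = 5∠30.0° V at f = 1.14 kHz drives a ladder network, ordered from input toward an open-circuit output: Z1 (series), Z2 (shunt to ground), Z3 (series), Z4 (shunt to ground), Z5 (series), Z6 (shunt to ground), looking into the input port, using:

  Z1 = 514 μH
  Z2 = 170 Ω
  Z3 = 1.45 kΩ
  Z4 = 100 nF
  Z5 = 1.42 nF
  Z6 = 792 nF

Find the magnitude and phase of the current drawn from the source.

Step 1 — Angular frequency: ω = 2π·f = 2π·1140 = 7163 rad/s.
Step 2 — Component impedances:
  Z1: Z = jωL = j·7163·0.000514 = 0 + j3.682 Ω
  Z2: Z = R = 170 Ω
  Z3: Z = R = 1450 Ω
  Z4: Z = 1/(jωC) = -j/(ω·C) = 0 - j1396 Ω
  Z5: Z = 1/(jωC) = -j/(ω·C) = 0 - j9.832e+04 Ω
  Z6: Z = 1/(jωC) = -j/(ω·C) = 0 - j176.3 Ω
Step 3 — Ladder network (open output): work backward from the far end, alternating series and parallel combinations. Z_in = 159.6 - j5.121 Ω = 159.7∠-1.8° Ω.
Step 4 — Source phasor: V = 5∠30.0° V = 4.33 + j2.5 V.
Step 5 — Ohm's law: I = V / Z_total = (4.33 + j2.5) / (159.6 - j5.121) = 0.02659 + j0.01651 A.
Step 6 — Convert to polar: |I| = 0.0313 A, ∠I = 31.8°.

I = 0.0313∠31.8° A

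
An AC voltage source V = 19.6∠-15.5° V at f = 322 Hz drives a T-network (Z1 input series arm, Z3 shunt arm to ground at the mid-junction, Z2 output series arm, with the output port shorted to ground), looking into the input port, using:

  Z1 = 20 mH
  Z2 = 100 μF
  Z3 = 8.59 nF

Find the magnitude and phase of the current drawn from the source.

Step 1 — Angular frequency: ω = 2π·f = 2π·322 = 2023 rad/s.
Step 2 — Component impedances:
  Z1: Z = jωL = j·2023·0.02 = 0 + j40.46 Ω
  Z2: Z = 1/(jωC) = -j/(ω·C) = 0 - j4.943 Ω
  Z3: Z = 1/(jωC) = -j/(ω·C) = 0 - j5.754e+04 Ω
Step 3 — With the output port shorted to ground, the output series arm Z2 runs from the junction to ground; the shunt arm Z3 also runs from the junction to ground. They appear in parallel: Z3 || Z2 = 0 - j4.942 Ω.
Step 4 — Series with input arm Z1: Z_in = Z1 + (Z3 || Z2) = 0 + j35.52 Ω = 35.52∠90.0° Ω.
Step 5 — Source phasor: V = 19.6∠-15.5° V = 18.89 - j5.238 V.
Step 6 — Ohm's law: I = V / Z_total = (18.89 - j5.238) / (0 + j35.52) = -0.1475 - j0.5317 A.
Step 7 — Convert to polar: |I| = 0.5518 A, ∠I = -105.5°.

I = 0.5518∠-105.5° A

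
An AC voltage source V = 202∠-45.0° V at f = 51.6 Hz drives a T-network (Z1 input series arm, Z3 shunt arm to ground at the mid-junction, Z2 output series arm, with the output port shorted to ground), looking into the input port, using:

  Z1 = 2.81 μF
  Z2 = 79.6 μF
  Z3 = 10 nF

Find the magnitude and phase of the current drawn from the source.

Step 1 — Angular frequency: ω = 2π·f = 2π·51.6 = 324.2 rad/s.
Step 2 — Component impedances:
  Z1: Z = 1/(jωC) = -j/(ω·C) = 0 - j1098 Ω
  Z2: Z = 1/(jωC) = -j/(ω·C) = 0 - j38.75 Ω
  Z3: Z = 1/(jωC) = -j/(ω·C) = 0 - j3.084e+05 Ω
Step 3 — With the output port shorted to ground, the output series arm Z2 runs from the junction to ground; the shunt arm Z3 also runs from the junction to ground. They appear in parallel: Z3 || Z2 = 0 - j38.74 Ω.
Step 4 — Series with input arm Z1: Z_in = Z1 + (Z3 || Z2) = 0 - j1136 Ω = 1136∠-90.0° Ω.
Step 5 — Source phasor: V = 202∠-45.0° V = 142.8 - j142.8 V.
Step 6 — Ohm's law: I = V / Z_total = (142.8 - j142.8) / (0 - j1136) = 0.1257 + j0.1257 A.
Step 7 — Convert to polar: |I| = 0.1778 A, ∠I = 45.0°.

I = 0.1778∠45.0° A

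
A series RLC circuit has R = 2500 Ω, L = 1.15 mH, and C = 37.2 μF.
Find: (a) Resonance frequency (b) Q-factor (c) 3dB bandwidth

Step 1 — Resonance: ω₀ = 1/√(LC) = 1/√(0.00115·3.72e-05) = 4835 rad/s.
Step 2 — f₀ = ω₀/(2π) = 769.5 Hz.
Step 3 — Series Q: Q = ω₀L/R = 4835·0.00115/2500 = 0.002224.
Step 4 — Bandwidth: Δω = ω₀/Q = 2.174e+06 rad/s; BW = Δω/(2π) = 3.46e+05 Hz.

(a) f₀ = 769.5 Hz  (b) Q = 0.002224  (c) BW = 3.46e+05 Hz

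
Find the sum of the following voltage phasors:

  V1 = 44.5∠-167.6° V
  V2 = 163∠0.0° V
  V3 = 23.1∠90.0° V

Step 1 — Convert each phasor to rectangular form:
  V1 = 44.5·(cos(-167.6°) + j·sin(-167.6°)) = -43.46 - j9.556 V
  V2 = 163·(cos(0.0°) + j·sin(0.0°)) = 163 V
  V3 = 23.1·(cos(90.0°) + j·sin(90.0°)) = 0 + j23.1 V
Step 2 — Sum components: V_total = 119.5 + j13.54 V.
Step 3 — Convert to polar: |V_total| = 120.3 V, ∠V_total = 6.5°.

V_total = 120.3∠6.5° V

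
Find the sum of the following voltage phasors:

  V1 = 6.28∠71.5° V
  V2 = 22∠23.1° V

Step 1 — Convert each phasor to rectangular form:
  V1 = 6.28·(cos(71.5°) + j·sin(71.5°)) = 1.993 + j5.955 V
  V2 = 22·(cos(23.1°) + j·sin(23.1°)) = 20.24 + j8.631 V
Step 2 — Sum components: V_total = 22.23 + j14.59 V.
Step 3 — Convert to polar: |V_total| = 26.59 V, ∠V_total = 33.3°.

V_total = 26.59∠33.3° V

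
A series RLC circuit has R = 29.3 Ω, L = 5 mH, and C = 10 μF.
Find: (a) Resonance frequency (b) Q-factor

Step 1 — Resonance condition Im(Z)=0 gives ω₀ = 1/√(LC).
Step 2 — ω₀ = 1/√(0.005·1e-05) = 4472 rad/s.
Step 3 — f₀ = ω₀/(2π) = 711.8 Hz.
Step 4 — Series Q: Q = ω₀L/R = 4472·0.005/29.3 = 0.7632.

(a) f₀ = 711.8 Hz  (b) Q = 0.7632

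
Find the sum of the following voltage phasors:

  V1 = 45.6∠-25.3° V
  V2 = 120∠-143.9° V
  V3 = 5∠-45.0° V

Step 1 — Convert each phasor to rectangular form:
  V1 = 45.6·(cos(-25.3°) + j·sin(-25.3°)) = 41.23 - j19.49 V
  V2 = 120·(cos(-143.9°) + j·sin(-143.9°)) = -96.96 - j70.7 V
  V3 = 5·(cos(-45.0°) + j·sin(-45.0°)) = 3.536 - j3.536 V
Step 2 — Sum components: V_total = -52.2 - j93.73 V.
Step 3 — Convert to polar: |V_total| = 107.3 V, ∠V_total = -119.1°.

V_total = 107.3∠-119.1° V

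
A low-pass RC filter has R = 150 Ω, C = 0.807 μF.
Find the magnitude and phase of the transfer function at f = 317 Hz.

Step 1 — Angular frequency: ω = 2π·317 = 1992 rad/s.
Step 2 — Transfer function: H(jω) = 1/(1 + jωRC).
Step 3 — Denominator: 1 + jωRC = 1 + j·1992·150·8.07e-07 = 1 + j0.2411.
Step 4 — H = 0.9451 - j0.2279.
Step 5 — Magnitude: |H| = 0.9721 (-0.2 dB); phase: φ = -13.6°.

|H| = 0.9721 (-0.2 dB), φ = -13.6°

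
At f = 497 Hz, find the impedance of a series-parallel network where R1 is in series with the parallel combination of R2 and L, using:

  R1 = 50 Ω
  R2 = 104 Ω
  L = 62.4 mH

Step 1 — Angular frequency: ω = 2π·f = 2π·497 = 3123 rad/s.
Step 2 — Component impedances:
  R1: Z = R = 50 Ω
  R2: Z = R = 104 Ω
  L: Z = jωL = j·3123·0.0624 = 0 + j194.9 Ω
Step 3 — Parallel branch: R2 || L = 1/(1/R2 + 1/L) = 80.94 + j43.2 Ω.
Step 4 — Series with R1: Z_total = R1 + (R2 || L) = 130.9 + j43.2 Ω = 137.9∠18.3° Ω.

Z = 130.9 + j43.2 Ω = 137.9∠18.3° Ω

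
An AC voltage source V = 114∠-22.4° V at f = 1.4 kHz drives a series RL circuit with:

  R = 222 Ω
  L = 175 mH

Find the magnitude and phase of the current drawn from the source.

Step 1 — Angular frequency: ω = 2π·f = 2π·1400 = 8796 rad/s.
Step 2 — Component impedances:
  R: Z = R = 222 Ω
  L: Z = jωL = j·8796·0.175 = 0 + j1539 Ω
Step 3 — Series combination: Z_total = R + L = 222 + j1539 Ω = 1555∠81.8° Ω.
Step 4 — Source phasor: V = 114∠-22.4° V = 105.4 - j43.44 V.
Step 5 — Ohm's law: I = V / Z_total = (105.4 - j43.44) / (222 + j1539) = -0.01797 - j0.07106 A.
Step 6 — Convert to polar: |I| = 0.0733 A, ∠I = -104.2°.

I = 0.0733∠-104.2° A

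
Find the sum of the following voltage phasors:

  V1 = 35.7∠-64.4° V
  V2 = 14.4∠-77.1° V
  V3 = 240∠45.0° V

Step 1 — Convert each phasor to rectangular form:
  V1 = 35.7·(cos(-64.4°) + j·sin(-64.4°)) = 15.43 - j32.2 V
  V2 = 14.4·(cos(-77.1°) + j·sin(-77.1°)) = 3.215 - j14.04 V
  V3 = 240·(cos(45.0°) + j·sin(45.0°)) = 169.7 + j169.7 V
Step 2 — Sum components: V_total = 188.3 + j123.5 V.
Step 3 — Convert to polar: |V_total| = 225.2 V, ∠V_total = 33.2°.

V_total = 225.2∠33.2° V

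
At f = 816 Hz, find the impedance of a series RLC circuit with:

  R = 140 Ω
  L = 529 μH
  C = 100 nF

Step 1 — Angular frequency: ω = 2π·f = 2π·816 = 5127 rad/s.
Step 2 — Component impedances:
  R: Z = R = 140 Ω
  L: Z = jωL = j·5127·0.000529 = 0 + j2.712 Ω
  C: Z = 1/(jωC) = -j/(ω·C) = 0 - j1950 Ω
Step 3 — Series combination: Z_total = R + L + C = 140 - j1948 Ω = 1953∠-85.9° Ω.

Z = 140 - j1948 Ω = 1953∠-85.9° Ω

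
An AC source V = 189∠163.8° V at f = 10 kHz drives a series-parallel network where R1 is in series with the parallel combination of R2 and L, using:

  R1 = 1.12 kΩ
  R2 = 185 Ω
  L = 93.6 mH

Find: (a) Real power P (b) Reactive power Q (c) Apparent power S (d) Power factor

Step 1 — Angular frequency: ω = 2π·f = 2π·1e+04 = 6.283e+04 rad/s.
Step 2 — Component impedances:
  R1: Z = R = 1120 Ω
  R2: Z = R = 185 Ω
  L: Z = jωL = j·6.283e+04·0.0936 = 0 + j5881 Ω
Step 3 — Parallel branch: R2 || L = 1/(1/R2 + 1/L) = 184.8 + j5.814 Ω.
Step 4 — Series with R1: Z_total = R1 + (R2 || L) = 1305 + j5.814 Ω = 1305∠0.3° Ω.
Step 5 — Source phasor: V = 189∠163.8° V = -181.5 + j52.73 V.
Step 6 — Current: I = V / Z = -0.1389 + j0.04103 A = 0.1448∠163.5° A.
Step 7 — Complex power: S = V·I* = 27.38 + j0.122 VA.
Step 8 — Real power: P = Re(S) = 27.38 W.
Step 9 — Reactive power: Q = Im(S) = 0.122 VAR.
Step 10 — Apparent power: |S| = 27.38 VA.
Step 11 — Power factor: PF = P/|S| = 1 (lagging).

(a) P = 27.38 W  (b) Q = 0.122 VAR  (c) S = 27.38 VA  (d) PF = 1 (lagging)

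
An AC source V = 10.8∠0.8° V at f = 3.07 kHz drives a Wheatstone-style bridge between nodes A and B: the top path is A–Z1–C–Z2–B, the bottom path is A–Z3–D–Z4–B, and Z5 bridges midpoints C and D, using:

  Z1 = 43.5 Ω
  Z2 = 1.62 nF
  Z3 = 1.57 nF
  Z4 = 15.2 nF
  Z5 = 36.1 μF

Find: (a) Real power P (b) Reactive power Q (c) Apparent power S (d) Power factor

Step 1 — Angular frequency: ω = 2π·f = 2π·3070 = 1.929e+04 rad/s.
Step 2 — Component impedances:
  Z1: Z = R = 43.5 Ω
  Z2: Z = 1/(jωC) = -j/(ω·C) = 0 - j3.2e+04 Ω
  Z3: Z = 1/(jωC) = -j/(ω·C) = 0 - j3.302e+04 Ω
  Z4: Z = 1/(jωC) = -j/(ω·C) = 0 - j3411 Ω
  Z5: Z = 1/(jωC) = -j/(ω·C) = 0 - j1.436 Ω
Step 3 — Bridge requires nodal analysis (the Z5 bridge couples midpoints C and D, so the two paths cannot be reduced to a simple series/parallel combination). Setting node B to ground and injecting 1 A at node A, the 3-node admittance system at A, C, D solves to V_A = Z_AB = 43.5 - j3083 Ω = 3084∠-89.2° Ω.
Step 4 — Source phasor: V = 10.8∠0.8° V = 10.8 + j0.1508 V.
Step 5 — Current: I = V / Z = 5.013e-07 + j0.003502 A = 0.003502∠90.0° A.
Step 6 — Complex power: S = V·I* = 0.0005335 - j0.03782 VA.
Step 7 — Real power: P = Re(S) = 0.0005335 W.
Step 8 — Reactive power: Q = Im(S) = -0.03782 VAR.
Step 9 — Apparent power: |S| = 0.03782 VA.
Step 10 — Power factor: PF = P/|S| = 0.01411 (leading).

(a) P = 0.0005335 W  (b) Q = -0.03782 VAR  (c) S = 0.03782 VA  (d) PF = 0.01411 (leading)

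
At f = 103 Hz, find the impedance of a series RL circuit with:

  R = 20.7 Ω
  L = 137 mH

Step 1 — Angular frequency: ω = 2π·f = 2π·103 = 647.2 rad/s.
Step 2 — Component impedances:
  R: Z = R = 20.7 Ω
  L: Z = jωL = j·647.2·0.137 = 0 + j88.66 Ω
Step 3 — Series combination: Z_total = R + L = 20.7 + j88.66 Ω = 91.05∠76.9° Ω.

Z = 20.7 + j88.66 Ω = 91.05∠76.9° Ω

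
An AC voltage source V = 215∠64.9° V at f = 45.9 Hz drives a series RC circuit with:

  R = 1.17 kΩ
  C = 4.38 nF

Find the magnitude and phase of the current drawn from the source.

Step 1 — Angular frequency: ω = 2π·f = 2π·45.9 = 288.4 rad/s.
Step 2 — Component impedances:
  R: Z = R = 1170 Ω
  C: Z = 1/(jωC) = -j/(ω·C) = 0 - j7.917e+05 Ω
Step 3 — Series combination: Z_total = R + C = 1170 - j7.917e+05 Ω = 7.917e+05∠-89.9° Ω.
Step 4 — Source phasor: V = 215∠64.9° V = 91.2 + j194.7 V.
Step 5 — Ohm's law: I = V / Z_total = (91.2 + j194.7) / (1170 - j7.917e+05) = -0.0002458 + j0.0001156 A.
Step 6 — Convert to polar: |I| = 0.0002716 A, ∠I = 154.8°.

I = 0.0002716∠154.8° A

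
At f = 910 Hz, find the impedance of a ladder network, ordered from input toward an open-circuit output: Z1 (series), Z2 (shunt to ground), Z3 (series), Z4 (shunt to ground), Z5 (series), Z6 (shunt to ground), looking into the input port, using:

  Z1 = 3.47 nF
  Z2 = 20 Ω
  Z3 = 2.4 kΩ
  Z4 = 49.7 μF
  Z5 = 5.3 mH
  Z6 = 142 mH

Step 1 — Angular frequency: ω = 2π·f = 2π·910 = 5718 rad/s.
Step 2 — Component impedances:
  Z1: Z = 1/(jωC) = -j/(ω·C) = 0 - j5.04e+04 Ω
  Z2: Z = R = 20 Ω
  Z3: Z = R = 2400 Ω
  Z4: Z = 1/(jωC) = -j/(ω·C) = 0 - j3.519 Ω
  Z5: Z = jωL = j·5718·0.0053 = 0 + j30.3 Ω
  Z6: Z = jωL = j·5718·0.142 = 0 + j811.9 Ω
Step 3 — Ladder network (open output): work backward from the far end, alternating series and parallel combinations. Z_in = 19.83 - j5.04e+04 Ω = 5.04e+04∠-90.0° Ω.

Z = 19.83 - j5.04e+04 Ω = 5.04e+04∠-90.0° Ω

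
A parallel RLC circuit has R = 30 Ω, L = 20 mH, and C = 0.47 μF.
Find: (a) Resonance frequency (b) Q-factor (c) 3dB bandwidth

Step 1 — Resonance: ω₀ = 1/√(LC) = 1/√(0.02·4.7e-07) = 1.031e+04 rad/s.
Step 2 — f₀ = ω₀/(2π) = 1642 Hz.
Step 3 — Parallel Q: Q = R/(ω₀L) = 30/(1.031e+04·0.02) = 0.1454.
Step 4 — Bandwidth: Δω = ω₀/Q = 7.092e+04 rad/s; BW = Δω/(2π) = 1.129e+04 Hz.

(a) f₀ = 1642 Hz  (b) Q = 0.1454  (c) BW = 1.129e+04 Hz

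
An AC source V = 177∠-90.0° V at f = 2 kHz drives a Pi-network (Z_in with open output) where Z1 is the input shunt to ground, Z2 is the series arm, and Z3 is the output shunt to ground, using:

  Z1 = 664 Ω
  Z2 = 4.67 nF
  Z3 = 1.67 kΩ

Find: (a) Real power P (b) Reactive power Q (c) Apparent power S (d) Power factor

Step 1 — Angular frequency: ω = 2π·f = 2π·2000 = 1.257e+04 rad/s.
Step 2 — Component impedances:
  Z1: Z = R = 664 Ω
  Z2: Z = 1/(jωC) = -j/(ω·C) = 0 - j1.704e+04 Ω
  Z3: Z = R = 1670 Ω
Step 3 — With open output, the series arm Z2 and the output shunt Z3 appear in series to ground: Z2 + Z3 = 1670 - j1.704e+04 Ω.
Step 4 — Parallel with input shunt Z1: Z_in = Z1 || (Z2 + Z3) = 660.5 - j25.4 Ω = 661∠-2.2° Ω.
Step 5 — Source phasor: V = 177∠-90.0° V = 0 - j177 V.
Step 6 — Current: I = V / Z = 0.01029 - j0.2676 A = 0.2678∠-87.8° A.
Step 7 — Complex power: S = V·I* = 47.36 - j1.821 VA.
Step 8 — Real power: P = Re(S) = 47.36 W.
Step 9 — Reactive power: Q = Im(S) = -1.821 VAR.
Step 10 — Apparent power: |S| = 47.4 VA.
Step 11 — Power factor: PF = P/|S| = 0.9993 (leading).

(a) P = 47.36 W  (b) Q = -1.821 VAR  (c) S = 47.4 VA  (d) PF = 0.9993 (leading)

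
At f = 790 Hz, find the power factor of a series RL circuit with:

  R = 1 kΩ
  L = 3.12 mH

Step 1 — Angular frequency: ω = 2π·f = 2π·790 = 4964 rad/s.
Step 2 — Component impedances:
  R: Z = R = 1000 Ω
  L: Z = jωL = j·4964·0.00312 = 0 + j15.49 Ω
Step 3 — Series combination: Z_total = R + L = 1000 + j15.49 Ω = 1000∠0.9° Ω.
Step 4 — Power factor: PF = cos(φ) = Re(Z)/|Z| = 1000/1000.1 = 0.9999.
Step 5 — Type: Im(Z) = 15.49 ⇒ lagging (phase φ = 0.9°).

PF = 0.9999 (lagging, φ = 0.9°)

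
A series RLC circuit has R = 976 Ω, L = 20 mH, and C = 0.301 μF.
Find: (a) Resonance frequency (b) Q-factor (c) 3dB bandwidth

Step 1 — Resonance: ω₀ = 1/√(LC) = 1/√(0.02·3.01e-07) = 1.289e+04 rad/s.
Step 2 — f₀ = ω₀/(2π) = 2051 Hz.
Step 3 — Series Q: Q = ω₀L/R = 1.289e+04·0.02/976 = 0.2641.
Step 4 — Bandwidth: Δω = ω₀/Q = 4.88e+04 rad/s; BW = Δω/(2π) = 7767 Hz.

(a) f₀ = 2051 Hz  (b) Q = 0.2641  (c) BW = 7767 Hz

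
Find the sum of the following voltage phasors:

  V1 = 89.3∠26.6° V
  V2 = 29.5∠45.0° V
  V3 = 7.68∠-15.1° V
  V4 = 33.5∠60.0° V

Step 1 — Convert each phasor to rectangular form:
  V1 = 89.3·(cos(26.6°) + j·sin(26.6°)) = 79.85 + j39.98 V
  V2 = 29.5·(cos(45.0°) + j·sin(45.0°)) = 20.86 + j20.86 V
  V3 = 7.68·(cos(-15.1°) + j·sin(-15.1°)) = 7.415 - j2.001 V
  V4 = 33.5·(cos(60.0°) + j·sin(60.0°)) = 16.75 + j29.01 V
Step 2 — Sum components: V_total = 124.9 + j87.86 V.
Step 3 — Convert to polar: |V_total| = 152.7 V, ∠V_total = 35.1°.

V_total = 152.7∠35.1° V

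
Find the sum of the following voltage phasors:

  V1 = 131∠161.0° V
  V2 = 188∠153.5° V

Step 1 — Convert each phasor to rectangular form:
  V1 = 131·(cos(161.0°) + j·sin(161.0°)) = -123.9 + j42.65 V
  V2 = 188·(cos(153.5°) + j·sin(153.5°)) = -168.2 + j83.89 V
Step 2 — Sum components: V_total = -292.1 + j126.5 V.
Step 3 — Convert to polar: |V_total| = 318.3 V, ∠V_total = 156.6°.

V_total = 318.3∠156.6° V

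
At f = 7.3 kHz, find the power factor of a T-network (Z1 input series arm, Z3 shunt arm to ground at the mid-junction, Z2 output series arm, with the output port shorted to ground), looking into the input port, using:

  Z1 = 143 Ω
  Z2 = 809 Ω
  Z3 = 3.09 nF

Step 1 — Angular frequency: ω = 2π·f = 2π·7300 = 4.587e+04 rad/s.
Step 2 — Component impedances:
  Z1: Z = R = 143 Ω
  Z2: Z = R = 809 Ω
  Z3: Z = 1/(jωC) = -j/(ω·C) = 0 - j7056 Ω
Step 3 — With the output port shorted to ground, the output series arm Z2 runs from the junction to ground; the shunt arm Z3 also runs from the junction to ground. They appear in parallel: Z3 || Z2 = 798.5 - j91.56 Ω.
Step 4 — Series with input arm Z1: Z_in = Z1 + (Z3 || Z2) = 941.5 - j91.56 Ω = 945.9∠-5.6° Ω.
Step 5 — Power factor: PF = cos(φ) = Re(Z)/|Z| = 941.5/945.9 = 0.9953.
Step 6 — Type: Im(Z) = -91.56 ⇒ leading (phase φ = -5.6°).

PF = 0.9953 (leading, φ = -5.6°)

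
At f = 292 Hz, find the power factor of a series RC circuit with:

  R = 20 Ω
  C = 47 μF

Step 1 — Angular frequency: ω = 2π·f = 2π·292 = 1835 rad/s.
Step 2 — Component impedances:
  R: Z = R = 20 Ω
  C: Z = 1/(jωC) = -j/(ω·C) = 0 - j11.6 Ω
Step 3 — Series combination: Z_total = R + C = 20 - j11.6 Ω = 23.12∠-30.1° Ω.
Step 4 — Power factor: PF = cos(φ) = Re(Z)/|Z| = 20/23.12 = 0.8651.
Step 5 — Type: Im(Z) = -11.6 ⇒ leading (phase φ = -30.1°).

PF = 0.8651 (leading, φ = -30.1°)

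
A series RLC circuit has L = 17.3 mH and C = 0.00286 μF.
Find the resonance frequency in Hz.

Step 1 — Resonance condition Im(Z)=0 gives ω₀ = 1/√(LC).
Step 2 — ω₀ = 1/√(0.0173·2.86e-09) = 1.422e+05 rad/s.
Step 3 — f₀ = ω₀/(2π) = 2.263e+04 Hz.

f₀ = 2.263e+04 Hz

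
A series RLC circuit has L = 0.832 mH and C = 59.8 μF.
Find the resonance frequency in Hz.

Step 1 — Resonance condition Im(Z)=0 gives ω₀ = 1/√(LC).
Step 2 — ω₀ = 1/√(0.000832·5.98e-05) = 4483 rad/s.
Step 3 — f₀ = ω₀/(2π) = 713.5 Hz.

f₀ = 713.5 Hz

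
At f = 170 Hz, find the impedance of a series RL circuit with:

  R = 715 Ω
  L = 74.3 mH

Step 1 — Angular frequency: ω = 2π·f = 2π·170 = 1068 rad/s.
Step 2 — Component impedances:
  R: Z = R = 715 Ω
  L: Z = jωL = j·1068·0.0743 = 0 + j79.36 Ω
Step 3 — Series combination: Z_total = R + L = 715 + j79.36 Ω = 719.4∠6.3° Ω.

Z = 715 + j79.36 Ω = 719.4∠6.3° Ω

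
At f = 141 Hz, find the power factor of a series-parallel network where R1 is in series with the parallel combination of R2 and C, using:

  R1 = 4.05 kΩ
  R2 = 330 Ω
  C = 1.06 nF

Step 1 — Angular frequency: ω = 2π·f = 2π·141 = 885.9 rad/s.
Step 2 — Component impedances:
  R1: Z = R = 4050 Ω
  R2: Z = R = 330 Ω
  C: Z = 1/(jωC) = -j/(ω·C) = 0 - j1.065e+06 Ω
Step 3 — Parallel branch: R2 || C = 1/(1/R2 + 1/C) = 330 - j0.1023 Ω.
Step 4 — Series with R1: Z_total = R1 + (R2 || C) = 4380 - j0.1023 Ω = 4380∠-0.0° Ω.
Step 5 — Power factor: PF = cos(φ) = Re(Z)/|Z| = 4380/4380 = 1.
Step 6 — Type: Im(Z) = -0.1023 ⇒ leading (phase φ = -0.0°).

PF = 1 (leading, φ = -0.0°)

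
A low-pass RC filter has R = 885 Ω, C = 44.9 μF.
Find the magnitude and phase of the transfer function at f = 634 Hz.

Step 1 — Angular frequency: ω = 2π·634 = 3984 rad/s.
Step 2 — Transfer function: H(jω) = 1/(1 + jωRC).
Step 3 — Denominator: 1 + jωRC = 1 + j·3984·885·4.49e-05 = 1 + j158.3.
Step 4 — H = 3.991e-05 - j0.006317.
Step 5 — Magnitude: |H| = 0.006317 (-44.0 dB); phase: φ = -89.6°.

|H| = 0.006317 (-44.0 dB), φ = -89.6°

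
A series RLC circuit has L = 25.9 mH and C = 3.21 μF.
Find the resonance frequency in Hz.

Step 1 — Resonance condition Im(Z)=0 gives ω₀ = 1/√(LC).
Step 2 — ω₀ = 1/√(0.0259·3.21e-06) = 3468 rad/s.
Step 3 — f₀ = ω₀/(2π) = 552 Hz.

f₀ = 552 Hz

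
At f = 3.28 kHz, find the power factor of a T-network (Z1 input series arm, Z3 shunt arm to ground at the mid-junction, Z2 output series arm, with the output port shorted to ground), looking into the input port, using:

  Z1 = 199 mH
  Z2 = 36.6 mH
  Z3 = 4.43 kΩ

Step 1 — Angular frequency: ω = 2π·f = 2π·3280 = 2.061e+04 rad/s.
Step 2 — Component impedances:
  Z1: Z = jωL = j·2.061e+04·0.199 = 0 + j4101 Ω
  Z2: Z = jωL = j·2.061e+04·0.0366 = 0 + j754.3 Ω
  Z3: Z = R = 4430 Ω
Step 3 — With the output port shorted to ground, the output series arm Z2 runs from the junction to ground; the shunt arm Z3 also runs from the junction to ground. They appear in parallel: Z3 || Z2 = 124.8 + j733 Ω.
Step 4 — Series with input arm Z1: Z_in = Z1 + (Z3 || Z2) = 124.8 + j4834 Ω = 4836∠88.5° Ω.
Step 5 — Power factor: PF = cos(φ) = Re(Z)/|Z| = 124.8/4836 = 0.02581.
Step 6 — Type: Im(Z) = 4834 ⇒ lagging (phase φ = 88.5°).

PF = 0.02581 (lagging, φ = 88.5°)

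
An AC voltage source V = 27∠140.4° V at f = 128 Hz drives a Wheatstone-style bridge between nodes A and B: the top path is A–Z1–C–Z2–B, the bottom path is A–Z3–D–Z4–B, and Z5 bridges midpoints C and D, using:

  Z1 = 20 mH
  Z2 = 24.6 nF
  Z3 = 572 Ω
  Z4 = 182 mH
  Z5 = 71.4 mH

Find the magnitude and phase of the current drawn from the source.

Step 1 — Angular frequency: ω = 2π·f = 2π·128 = 804.2 rad/s.
Step 2 — Component impedances:
  Z1: Z = jωL = j·804.2·0.02 = 0 + j16.08 Ω
  Z2: Z = 1/(jωC) = -j/(ω·C) = 0 - j5.054e+04 Ω
  Z3: Z = R = 572 Ω
  Z4: Z = jωL = j·804.2·0.182 = 0 + j146.4 Ω
  Z5: Z = jωL = j·804.2·0.0714 = 0 + j57.42 Ω
Step 3 — Bridge requires nodal analysis (the Z5 bridge couples midpoints C and D, so the two paths cannot be reduced to a simple series/parallel combination). Setting node B to ground and injecting 1 A at node A, the 3-node admittance system at A, C, D solves to V_A = Z_AB = 9.352 + j219.5 Ω = 219.7∠87.6° Ω.
Step 4 — Source phasor: V = 27∠140.4° V = -20.8 + j17.21 V.
Step 5 — Ohm's law: I = V / Z_total = (-20.8 + j17.21) / (9.352 + j219.5) = 0.07423 + j0.09794 A.
Step 6 — Convert to polar: |I| = 0.1229 A, ∠I = 52.8°.

I = 0.1229∠52.8° A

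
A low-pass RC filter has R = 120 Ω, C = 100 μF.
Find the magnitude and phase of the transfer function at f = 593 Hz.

Step 1 — Angular frequency: ω = 2π·593 = 3726 rad/s.
Step 2 — Transfer function: H(jω) = 1/(1 + jωRC).
Step 3 — Denominator: 1 + jωRC = 1 + j·3726·120·0.0001 = 1 + j44.71.
Step 4 — H = 0.0005 - j0.02235.
Step 5 — Magnitude: |H| = 0.02236 (-33.0 dB); phase: φ = -88.7°.

|H| = 0.02236 (-33.0 dB), φ = -88.7°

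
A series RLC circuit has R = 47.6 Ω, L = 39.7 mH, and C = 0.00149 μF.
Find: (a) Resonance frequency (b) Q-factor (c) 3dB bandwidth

Step 1 — Resonance: ω₀ = 1/√(LC) = 1/√(0.0397·1.49e-09) = 1.3e+05 rad/s.
Step 2 — f₀ = ω₀/(2π) = 2.069e+04 Hz.
Step 3 — Series Q: Q = ω₀L/R = 1.3e+05·0.0397/47.6 = 108.4.
Step 4 — Bandwidth: Δω = ω₀/Q = 1199 rad/s; BW = Δω/(2π) = 190.8 Hz.

(a) f₀ = 2.069e+04 Hz  (b) Q = 108.4  (c) BW = 190.8 Hz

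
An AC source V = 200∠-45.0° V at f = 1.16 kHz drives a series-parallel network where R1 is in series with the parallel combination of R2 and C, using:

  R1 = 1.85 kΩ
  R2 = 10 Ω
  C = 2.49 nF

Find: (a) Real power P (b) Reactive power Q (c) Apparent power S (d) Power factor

Step 1 — Angular frequency: ω = 2π·f = 2π·1160 = 7288 rad/s.
Step 2 — Component impedances:
  R1: Z = R = 1850 Ω
  R2: Z = R = 10 Ω
  C: Z = 1/(jωC) = -j/(ω·C) = 0 - j5.51e+04 Ω
Step 3 — Parallel branch: R2 || C = 1/(1/R2 + 1/C) = 10 - j0.001815 Ω.
Step 4 — Series with R1: Z_total = R1 + (R2 || C) = 1860 - j0.001815 Ω = 1860∠-0.0° Ω.
Step 5 — Source phasor: V = 200∠-45.0° V = 141.4 - j141.4 V.
Step 6 — Current: I = V / Z = 0.07603 - j0.07603 A = 0.1075∠-45.0° A.
Step 7 — Complex power: S = V·I* = 21.51 - j2.098e-05 VA.
Step 8 — Real power: P = Re(S) = 21.51 W.
Step 9 — Reactive power: Q = Im(S) = -2.098e-05 VAR.
Step 10 — Apparent power: |S| = 21.51 VA.
Step 11 — Power factor: PF = P/|S| = 1 (leading).

(a) P = 21.51 W  (b) Q = -2.098e-05 VAR  (c) S = 21.51 VA  (d) PF = 1 (leading)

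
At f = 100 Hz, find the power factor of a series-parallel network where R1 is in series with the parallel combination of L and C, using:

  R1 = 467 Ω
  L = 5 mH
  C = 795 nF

Step 1 — Angular frequency: ω = 2π·f = 2π·100 = 628.3 rad/s.
Step 2 — Component impedances:
  R1: Z = R = 467 Ω
  L: Z = jωL = j·628.3·0.005 = 0 + j3.142 Ω
  C: Z = 1/(jωC) = -j/(ω·C) = 0 - j2002 Ω
Step 3 — Parallel branch: L || C = 1/(1/L + 1/C) = 0 + j3.147 Ω.
Step 4 — Series with R1: Z_total = R1 + (L || C) = 467 + j3.147 Ω = 467∠0.4° Ω.
Step 5 — Power factor: PF = cos(φ) = Re(Z)/|Z| = 467/467 = 1.
Step 6 — Type: Im(Z) = 3.147 ⇒ lagging (phase φ = 0.4°).

PF = 1 (lagging, φ = 0.4°)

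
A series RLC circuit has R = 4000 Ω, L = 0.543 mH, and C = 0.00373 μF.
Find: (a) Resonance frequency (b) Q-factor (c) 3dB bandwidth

Step 1 — Resonance condition Im(Z)=0 gives ω₀ = 1/√(LC).
Step 2 — ω₀ = 1/√(0.000543·3.73e-09) = 7.027e+05 rad/s.
Step 3 — f₀ = ω₀/(2π) = 1.118e+05 Hz.
Step 4 — Series Q: Q = ω₀L/R = 7.027e+05·0.000543/4000 = 0.09539.
Step 5 — 3dB bandwidth: Δω = ω₀/Q = 7.366e+06 rad/s; BW = Δω/(2π) = 1.172e+06 Hz.

(a) f₀ = 1.118e+05 Hz  (b) Q = 0.09539  (c) BW = 1.172e+06 Hz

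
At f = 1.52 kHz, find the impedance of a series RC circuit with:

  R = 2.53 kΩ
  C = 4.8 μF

Step 1 — Angular frequency: ω = 2π·f = 2π·1520 = 9550 rad/s.
Step 2 — Component impedances:
  R: Z = R = 2530 Ω
  C: Z = 1/(jωC) = -j/(ω·C) = 0 - j21.81 Ω
Step 3 — Series combination: Z_total = R + C = 2530 - j21.81 Ω = 2530∠-0.5° Ω.

Z = 2530 - j21.81 Ω = 2530∠-0.5° Ω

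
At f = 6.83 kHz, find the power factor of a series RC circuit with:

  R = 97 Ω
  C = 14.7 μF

Step 1 — Angular frequency: ω = 2π·f = 2π·6830 = 4.291e+04 rad/s.
Step 2 — Component impedances:
  R: Z = R = 97 Ω
  C: Z = 1/(jωC) = -j/(ω·C) = 0 - j1.585 Ω
Step 3 — Series combination: Z_total = R + C = 97 - j1.585 Ω = 97.01∠-0.9° Ω.
Step 4 — Power factor: PF = cos(φ) = Re(Z)/|Z| = 97/97.01 = 0.9999.
Step 5 — Type: Im(Z) = -1.585 ⇒ leading (phase φ = -0.9°).

PF = 0.9999 (leading, φ = -0.9°)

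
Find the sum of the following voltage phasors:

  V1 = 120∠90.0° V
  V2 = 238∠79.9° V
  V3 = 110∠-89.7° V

Step 1 — Convert each phasor to rectangular form:
  V1 = 120·(cos(90.0°) + j·sin(90.0°)) = 0 + j120 V
  V2 = 238·(cos(79.9°) + j·sin(79.9°)) = 41.74 + j234.3 V
  V3 = 110·(cos(-89.7°) + j·sin(-89.7°)) = 0.576 - j110 V
Step 2 — Sum components: V_total = 42.31 + j244.3 V.
Step 3 — Convert to polar: |V_total| = 248 V, ∠V_total = 80.2°.

V_total = 248∠80.2° V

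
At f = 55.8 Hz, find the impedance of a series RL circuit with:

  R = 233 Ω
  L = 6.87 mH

Step 1 — Angular frequency: ω = 2π·f = 2π·55.8 = 350.6 rad/s.
Step 2 — Component impedances:
  R: Z = R = 233 Ω
  L: Z = jωL = j·350.6·0.00687 = 0 + j2.409 Ω
Step 3 — Series combination: Z_total = R + L = 233 + j2.409 Ω = 233∠0.6° Ω.

Z = 233 + j2.409 Ω = 233∠0.6° Ω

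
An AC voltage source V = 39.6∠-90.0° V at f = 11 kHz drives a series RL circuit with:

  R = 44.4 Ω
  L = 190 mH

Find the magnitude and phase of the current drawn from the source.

Step 1 — Angular frequency: ω = 2π·f = 2π·1.1e+04 = 6.912e+04 rad/s.
Step 2 — Component impedances:
  R: Z = R = 44.4 Ω
  L: Z = jωL = j·6.912e+04·0.19 = 0 + j1.313e+04 Ω
Step 3 — Series combination: Z_total = R + L = 44.4 + j1.313e+04 Ω = 1.313e+04∠89.8° Ω.
Step 4 — Source phasor: V = 39.6∠-90.0° V = 0 - j39.6 V.
Step 5 — Ohm's law: I = V / Z_total = (0 - j39.6) / (44.4 + j1.313e+04) = -0.003016 - j1.02e-05 A.
Step 6 — Convert to polar: |I| = 0.003016 A, ∠I = -179.8°.

I = 0.003016∠-179.8° A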